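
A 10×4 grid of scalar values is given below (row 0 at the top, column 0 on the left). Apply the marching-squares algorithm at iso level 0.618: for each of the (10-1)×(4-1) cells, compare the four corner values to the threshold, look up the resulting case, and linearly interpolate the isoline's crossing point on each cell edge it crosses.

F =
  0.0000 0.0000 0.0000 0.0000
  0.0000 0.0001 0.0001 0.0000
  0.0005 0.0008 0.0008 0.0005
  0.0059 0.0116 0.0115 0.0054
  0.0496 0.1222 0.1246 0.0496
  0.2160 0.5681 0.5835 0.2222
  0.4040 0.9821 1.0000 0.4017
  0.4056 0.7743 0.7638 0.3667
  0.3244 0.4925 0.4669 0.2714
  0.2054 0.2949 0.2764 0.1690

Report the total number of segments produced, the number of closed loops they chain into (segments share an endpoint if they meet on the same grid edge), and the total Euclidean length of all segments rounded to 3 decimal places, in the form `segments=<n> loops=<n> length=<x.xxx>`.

segments=8 loops=1 length=7.570

cell (5,0): code 0100 → (5.121,1.000)–(6.000,0.370)
cell (5,1): code 1100 → (5.083,2.000)–(5.121,1.000)
cell (5,2): code 1000 → (6.000,2.638)–(5.083,2.000)
cell (6,0): code 0110 → (6.000,0.370)–(7.000,0.576)
cell (6,2): code 1001 → (7.000,2.367)–(6.000,2.638)
cell (7,0): code 0010 → (7.000,0.576)–(7.555,1.000)
cell (7,1): code 0011 → (7.555,1.000)–(7.491,2.000)
cell (7,2): code 0001 → (7.491,2.000)–(7.000,2.367)
total: 8 segments, chained into 1 closed loop(s), length Σ = 7.570365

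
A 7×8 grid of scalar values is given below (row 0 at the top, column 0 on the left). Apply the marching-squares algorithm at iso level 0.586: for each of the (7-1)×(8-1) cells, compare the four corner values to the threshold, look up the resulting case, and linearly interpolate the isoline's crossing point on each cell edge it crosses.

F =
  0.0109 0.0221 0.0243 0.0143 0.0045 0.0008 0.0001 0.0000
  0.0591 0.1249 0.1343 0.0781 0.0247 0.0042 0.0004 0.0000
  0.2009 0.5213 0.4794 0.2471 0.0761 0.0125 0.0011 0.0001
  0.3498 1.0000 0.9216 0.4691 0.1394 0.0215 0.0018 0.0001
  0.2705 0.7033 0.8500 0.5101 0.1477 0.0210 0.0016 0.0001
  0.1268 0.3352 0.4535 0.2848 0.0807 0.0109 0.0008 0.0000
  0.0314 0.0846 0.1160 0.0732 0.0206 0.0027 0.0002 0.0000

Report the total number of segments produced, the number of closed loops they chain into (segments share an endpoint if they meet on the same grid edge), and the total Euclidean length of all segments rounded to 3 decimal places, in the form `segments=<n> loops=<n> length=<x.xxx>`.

cell (2,0): code 0100 → (2.135,1.000)–(3.000,0.363)
cell (2,1): code 1100 → (2.241,2.000)–(2.135,1.000)
cell (2,2): code 1000 → (3.000,2.742)–(2.241,2.000)
cell (3,0): code 0110 → (3.000,0.363)–(4.000,0.729)
cell (3,2): code 1001 → (4.000,2.777)–(3.000,2.742)
cell (4,0): code 0010 → (4.000,0.729)–(4.319,1.000)
cell (4,1): code 0011 → (4.319,1.000)–(4.666,2.000)
cell (4,2): code 0001 → (4.666,2.000)–(4.000,2.777)
total: 8 segments, chained into 1 closed loop(s), length Σ = 7.705984

segments=8 loops=1 length=7.706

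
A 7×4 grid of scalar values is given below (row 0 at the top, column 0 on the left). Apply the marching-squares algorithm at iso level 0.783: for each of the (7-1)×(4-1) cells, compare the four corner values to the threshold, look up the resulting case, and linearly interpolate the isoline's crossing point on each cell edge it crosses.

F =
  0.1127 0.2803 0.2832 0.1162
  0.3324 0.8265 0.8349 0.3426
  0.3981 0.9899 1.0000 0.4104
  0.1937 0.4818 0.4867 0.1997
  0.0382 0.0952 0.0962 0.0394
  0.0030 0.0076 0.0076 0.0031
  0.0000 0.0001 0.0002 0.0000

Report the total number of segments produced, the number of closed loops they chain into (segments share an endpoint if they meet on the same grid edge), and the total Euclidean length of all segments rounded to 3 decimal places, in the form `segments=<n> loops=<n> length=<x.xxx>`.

segments=8 loops=1 length=5.425

cell (0,0): code 0100 → (0.920,1.000)–(1.000,0.912)
cell (0,1): code 1100 → (0.906,2.000)–(0.920,1.000)
cell (0,2): code 1000 → (1.000,2.105)–(0.906,2.000)
cell (1,0): code 0110 → (1.000,0.912)–(2.000,0.650)
cell (1,2): code 1001 → (2.000,2.368)–(1.000,2.105)
cell (2,0): code 0010 → (2.000,0.650)–(2.407,1.000)
cell (2,1): code 0011 → (2.407,1.000)–(2.423,2.000)
cell (2,2): code 0001 → (2.423,2.000)–(2.000,2.368)
total: 8 segments, chained into 1 closed loop(s), length Σ = 5.425002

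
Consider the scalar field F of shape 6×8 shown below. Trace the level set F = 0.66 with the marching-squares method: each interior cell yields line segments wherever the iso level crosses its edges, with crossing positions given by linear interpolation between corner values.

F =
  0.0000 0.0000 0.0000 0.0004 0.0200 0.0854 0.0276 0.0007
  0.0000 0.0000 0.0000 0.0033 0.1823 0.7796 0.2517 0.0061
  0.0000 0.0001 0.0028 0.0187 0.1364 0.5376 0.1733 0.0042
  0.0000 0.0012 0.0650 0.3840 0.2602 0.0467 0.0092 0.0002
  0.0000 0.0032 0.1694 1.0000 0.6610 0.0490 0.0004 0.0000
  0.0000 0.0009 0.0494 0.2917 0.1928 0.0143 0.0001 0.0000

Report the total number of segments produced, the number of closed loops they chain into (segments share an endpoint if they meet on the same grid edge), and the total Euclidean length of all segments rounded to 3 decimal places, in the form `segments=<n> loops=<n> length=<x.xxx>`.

cell (0,4): code 0100 → (0.828,5.000)–(1.000,4.800)
cell (0,5): code 1000 → (1.000,5.227)–(0.828,5.000)
cell (1,4): code 0010 → (1.000,4.800)–(1.494,5.000)
cell (1,5): code 0001 → (1.494,5.000)–(1.000,5.227)
cell (3,2): code 0100 → (3.448,3.000)–(4.000,2.591)
cell (3,3): code 1100 → (3.998,4.000)–(3.448,3.000)
cell (3,4): code 1000 → (4.000,4.002)–(3.998,4.000)
cell (4,2): code 0010 → (4.000,2.591)–(4.480,3.000)
cell (4,3): code 0011 → (4.480,3.000)–(4.002,4.000)
cell (4,4): code 0001 → (4.002,4.000)–(4.000,4.002)
total: 10 segments, chained into 2 closed loop(s), length Σ = 5.198715

segments=10 loops=2 length=5.199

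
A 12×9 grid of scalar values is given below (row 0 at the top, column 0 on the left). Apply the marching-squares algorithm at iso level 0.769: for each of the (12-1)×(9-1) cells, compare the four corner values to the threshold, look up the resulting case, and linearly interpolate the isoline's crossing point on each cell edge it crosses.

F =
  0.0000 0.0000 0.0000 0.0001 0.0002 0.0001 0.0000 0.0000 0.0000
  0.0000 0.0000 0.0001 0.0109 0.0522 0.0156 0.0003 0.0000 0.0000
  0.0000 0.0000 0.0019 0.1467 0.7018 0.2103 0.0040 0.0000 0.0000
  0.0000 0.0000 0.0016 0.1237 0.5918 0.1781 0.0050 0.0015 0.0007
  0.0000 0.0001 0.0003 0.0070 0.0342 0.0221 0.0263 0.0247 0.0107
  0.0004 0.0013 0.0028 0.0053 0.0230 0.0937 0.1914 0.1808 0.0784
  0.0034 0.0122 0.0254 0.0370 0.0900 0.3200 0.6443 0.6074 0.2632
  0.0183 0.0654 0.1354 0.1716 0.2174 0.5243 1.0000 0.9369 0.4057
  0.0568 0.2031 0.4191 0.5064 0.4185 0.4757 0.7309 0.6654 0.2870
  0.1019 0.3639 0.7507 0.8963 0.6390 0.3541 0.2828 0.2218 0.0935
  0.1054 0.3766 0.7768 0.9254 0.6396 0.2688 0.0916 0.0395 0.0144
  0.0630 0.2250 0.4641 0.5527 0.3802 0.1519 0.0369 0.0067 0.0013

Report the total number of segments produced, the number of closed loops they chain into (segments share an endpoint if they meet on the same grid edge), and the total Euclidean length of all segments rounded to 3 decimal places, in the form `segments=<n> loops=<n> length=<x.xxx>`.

segments=14 loops=2 length=10.465

cell (6,5): code 0100 → (6.351,6.000)–(7.000,5.514)
cell (6,6): code 1100 → (6.490,7.000)–(6.351,6.000)
cell (6,7): code 1000 → (7.000,7.316)–(6.490,7.000)
cell (7,5): code 0010 → (7.000,5.514)–(7.858,6.000)
cell (7,6): code 0011 → (7.858,6.000)–(7.618,7.000)
cell (7,7): code 0001 → (7.618,7.000)–(7.000,7.316)
cell (8,2): code 0100 → (8.674,3.000)–(9.000,2.126)
cell (8,3): code 1000 → (9.000,3.495)–(8.674,3.000)
cell (9,1): code 0100 → (9.701,2.000)–(10.000,1.981)
cell (9,2): code 1110 → (9.000,2.126)–(9.701,2.000)
cell (9,3): code 1001 → (10.000,3.547)–(9.000,3.495)
cell (10,1): code 0010 → (10.000,1.981)–(10.025,2.000)
cell (10,2): code 0011 → (10.025,2.000)–(10.420,3.000)
cell (10,3): code 0001 → (10.420,3.000)–(10.000,3.547)
total: 14 segments, chained into 2 closed loop(s), length Σ = 10.465006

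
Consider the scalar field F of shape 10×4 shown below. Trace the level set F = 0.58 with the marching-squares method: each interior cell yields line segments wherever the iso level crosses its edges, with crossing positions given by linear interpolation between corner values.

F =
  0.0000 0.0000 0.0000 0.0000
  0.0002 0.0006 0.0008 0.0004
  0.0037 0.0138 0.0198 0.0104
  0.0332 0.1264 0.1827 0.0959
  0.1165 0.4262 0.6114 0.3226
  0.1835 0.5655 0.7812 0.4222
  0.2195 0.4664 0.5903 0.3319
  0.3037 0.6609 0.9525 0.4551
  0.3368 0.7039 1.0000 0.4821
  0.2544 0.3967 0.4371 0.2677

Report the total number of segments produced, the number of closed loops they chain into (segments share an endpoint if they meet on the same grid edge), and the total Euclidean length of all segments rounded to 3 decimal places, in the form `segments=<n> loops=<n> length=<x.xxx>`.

cell (3,1): code 0100 → (3.927,2.000)–(4.000,1.830)
cell (3,2): code 1000 → (4.000,2.109)–(3.927,2.000)
cell (4,1): code 0110 → (4.000,1.830)–(5.000,1.067)
cell (4,2): code 1001 → (5.000,2.560)–(4.000,2.109)
cell (5,1): code 0110 → (5.000,1.067)–(6.000,1.917)
cell (5,2): code 1001 → (6.000,2.040)–(5.000,2.560)
cell (6,0): code 0100 → (6.584,1.000)–(7.000,0.774)
cell (6,1): code 1110 → (6.000,1.917)–(6.584,1.000)
cell (6,2): code 1001 → (7.000,2.749)–(6.000,2.040)
cell (7,0): code 0110 → (7.000,0.774)–(8.000,0.662)
cell (7,2): code 1001 → (8.000,2.811)–(7.000,2.749)
cell (8,0): code 0010 → (8.000,0.662)–(8.403,1.000)
cell (8,1): code 0011 → (8.403,1.000)–(8.746,2.000)
cell (8,2): code 0001 → (8.746,2.000)–(8.000,2.811)
total: 14 segments, chained into 1 closed loop(s), length Σ = 12.590320

segments=14 loops=1 length=12.590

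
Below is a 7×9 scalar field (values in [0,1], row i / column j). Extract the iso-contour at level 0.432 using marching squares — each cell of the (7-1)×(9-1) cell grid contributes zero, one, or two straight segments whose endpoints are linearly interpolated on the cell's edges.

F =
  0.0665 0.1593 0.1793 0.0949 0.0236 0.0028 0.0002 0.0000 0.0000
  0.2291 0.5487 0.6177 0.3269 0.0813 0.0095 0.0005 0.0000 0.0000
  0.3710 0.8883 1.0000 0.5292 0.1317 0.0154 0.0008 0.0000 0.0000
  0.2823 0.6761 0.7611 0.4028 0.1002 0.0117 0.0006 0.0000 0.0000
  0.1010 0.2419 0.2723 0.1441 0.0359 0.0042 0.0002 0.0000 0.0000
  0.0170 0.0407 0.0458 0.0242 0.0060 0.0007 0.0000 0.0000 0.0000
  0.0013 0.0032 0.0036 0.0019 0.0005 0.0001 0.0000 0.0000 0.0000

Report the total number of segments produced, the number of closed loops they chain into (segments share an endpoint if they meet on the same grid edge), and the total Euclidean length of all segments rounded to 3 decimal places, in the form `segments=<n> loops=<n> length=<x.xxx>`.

cell (0,0): code 0100 → (0.700,1.000)–(1.000,0.635)
cell (0,1): code 1100 → (0.576,2.000)–(0.700,1.000)
cell (0,2): code 1000 → (1.000,2.639)–(0.576,2.000)
cell (1,0): code 0110 → (1.000,0.635)–(2.000,0.118)
cell (1,2): code 1101 → (1.520,3.000)–(1.000,2.639)
cell (1,3): code 1000 → (2.000,3.245)–(1.520,3.000)
cell (2,0): code 0110 → (2.000,0.118)–(3.000,0.380)
cell (2,2): code 1011 → (3.000,2.919)–(2.769,3.000)
cell (2,3): code 0001 → (2.769,3.000)–(2.000,3.245)
cell (3,0): code 0010 → (3.000,0.380)–(3.562,1.000)
cell (3,1): code 0011 → (3.562,1.000)–(3.673,2.000)
cell (3,2): code 0001 → (3.673,2.000)–(3.000,2.919)
total: 12 segments, chained into 1 closed loop(s), length Σ = 9.611551

segments=12 loops=1 length=9.612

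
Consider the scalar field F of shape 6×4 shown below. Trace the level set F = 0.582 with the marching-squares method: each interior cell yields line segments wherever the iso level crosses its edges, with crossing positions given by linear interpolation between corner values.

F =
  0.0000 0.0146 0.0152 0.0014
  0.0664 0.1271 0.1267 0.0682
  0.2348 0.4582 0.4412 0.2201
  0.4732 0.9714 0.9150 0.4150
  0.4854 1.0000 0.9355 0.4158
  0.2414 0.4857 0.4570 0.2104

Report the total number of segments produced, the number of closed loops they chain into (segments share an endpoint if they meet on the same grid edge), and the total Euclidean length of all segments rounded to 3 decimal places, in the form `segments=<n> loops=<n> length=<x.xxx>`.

cell (2,0): code 0100 → (2.241,1.000)–(3.000,0.218)
cell (2,1): code 1100 → (2.297,2.000)–(2.241,1.000)
cell (2,2): code 1000 → (3.000,2.666)–(2.297,2.000)
cell (3,0): code 0110 → (3.000,0.218)–(4.000,0.188)
cell (3,2): code 1001 → (4.000,2.680)–(3.000,2.666)
cell (4,0): code 0010 → (4.000,0.188)–(4.813,1.000)
cell (4,1): code 0011 → (4.813,1.000)–(4.739,2.000)
cell (4,2): code 0001 → (4.739,2.000)–(4.000,2.680)
total: 8 segments, chained into 1 closed loop(s), length Σ = 8.215750

segments=8 loops=1 length=8.216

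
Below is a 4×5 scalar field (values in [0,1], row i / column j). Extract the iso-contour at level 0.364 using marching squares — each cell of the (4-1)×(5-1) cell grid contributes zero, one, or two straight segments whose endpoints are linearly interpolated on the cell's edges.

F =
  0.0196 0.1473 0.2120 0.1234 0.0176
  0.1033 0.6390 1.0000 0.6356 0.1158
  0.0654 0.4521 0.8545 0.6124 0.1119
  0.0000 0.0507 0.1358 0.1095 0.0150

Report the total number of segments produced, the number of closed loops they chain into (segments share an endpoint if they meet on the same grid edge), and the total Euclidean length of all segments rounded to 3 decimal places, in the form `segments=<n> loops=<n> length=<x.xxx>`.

segments=10 loops=1 length=8.748

cell (0,0): code 0100 → (0.441,1.000)–(1.000,0.487)
cell (0,1): code 1100 → (0.193,2.000)–(0.441,1.000)
cell (0,2): code 1100 → (0.470,3.000)–(0.193,2.000)
cell (0,3): code 1000 → (1.000,3.523)–(0.470,3.000)
cell (1,0): code 0110 → (1.000,0.487)–(2.000,0.772)
cell (1,3): code 1001 → (2.000,3.496)–(1.000,3.523)
cell (2,0): code 0010 → (2.000,0.772)–(2.219,1.000)
cell (2,1): code 0011 → (2.219,1.000)–(2.682,2.000)
cell (2,2): code 0011 → (2.682,2.000)–(2.494,3.000)
cell (2,3): code 0001 → (2.494,3.000)–(2.000,3.496)
total: 10 segments, chained into 1 closed loop(s), length Σ = 8.747931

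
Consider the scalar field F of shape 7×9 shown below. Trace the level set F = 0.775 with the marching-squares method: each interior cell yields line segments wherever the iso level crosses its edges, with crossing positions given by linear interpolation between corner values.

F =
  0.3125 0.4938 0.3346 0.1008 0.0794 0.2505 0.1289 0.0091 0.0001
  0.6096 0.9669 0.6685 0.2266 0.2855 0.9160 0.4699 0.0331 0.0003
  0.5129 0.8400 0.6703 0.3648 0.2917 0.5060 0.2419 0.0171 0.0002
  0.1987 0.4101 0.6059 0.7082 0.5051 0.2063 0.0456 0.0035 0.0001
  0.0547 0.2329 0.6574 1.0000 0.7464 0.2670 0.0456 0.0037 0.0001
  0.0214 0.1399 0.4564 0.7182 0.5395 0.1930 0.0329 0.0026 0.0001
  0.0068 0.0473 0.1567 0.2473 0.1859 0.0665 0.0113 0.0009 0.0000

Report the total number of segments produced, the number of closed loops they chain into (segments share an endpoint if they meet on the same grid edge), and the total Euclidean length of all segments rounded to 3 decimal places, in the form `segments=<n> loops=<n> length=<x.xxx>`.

cell (0,0): code 0100 → (0.594,1.000)–(1.000,0.463)
cell (0,1): code 1000 → (1.000,1.643)–(0.594,1.000)
cell (0,4): code 0100 → (0.788,5.000)–(1.000,4.776)
cell (0,5): code 1000 → (1.000,5.316)–(0.788,5.000)
cell (1,0): code 0110 → (1.000,0.463)–(2.000,0.801)
cell (1,1): code 1001 → (2.000,1.383)–(1.000,1.643)
cell (1,4): code 0010 → (1.000,4.776)–(1.344,5.000)
cell (1,5): code 0001 → (1.344,5.000)–(1.000,5.316)
cell (2,0): code 0010 → (2.000,0.801)–(2.151,1.000)
cell (2,1): code 0001 → (2.151,1.000)–(2.000,1.383)
cell (3,2): code 0100 → (3.229,3.000)–(4.000,2.343)
cell (3,3): code 1000 → (4.000,3.887)–(3.229,3.000)
cell (4,2): code 0010 → (4.000,2.343)–(4.798,3.000)
cell (4,3): code 0001 → (4.798,3.000)–(4.000,3.887)
total: 14 segments, chained into 3 closed loop(s), length Σ = 10.165455

segments=14 loops=3 length=10.165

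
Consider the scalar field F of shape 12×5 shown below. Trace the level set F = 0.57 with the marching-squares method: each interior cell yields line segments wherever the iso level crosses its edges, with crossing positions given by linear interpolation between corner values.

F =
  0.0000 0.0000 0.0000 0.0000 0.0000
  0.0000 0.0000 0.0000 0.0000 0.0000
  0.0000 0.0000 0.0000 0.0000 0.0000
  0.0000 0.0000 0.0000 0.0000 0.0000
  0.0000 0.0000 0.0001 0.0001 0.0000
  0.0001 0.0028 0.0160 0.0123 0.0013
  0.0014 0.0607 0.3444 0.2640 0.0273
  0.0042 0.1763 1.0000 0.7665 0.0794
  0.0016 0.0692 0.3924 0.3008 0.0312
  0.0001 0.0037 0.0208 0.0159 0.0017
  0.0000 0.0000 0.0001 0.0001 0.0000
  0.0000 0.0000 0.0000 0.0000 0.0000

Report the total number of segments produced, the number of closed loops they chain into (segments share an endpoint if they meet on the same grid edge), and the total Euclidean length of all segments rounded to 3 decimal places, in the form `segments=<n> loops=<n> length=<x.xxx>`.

segments=6 loops=1 length=4.786

cell (6,1): code 0100 → (6.344,2.000)–(7.000,1.478)
cell (6,2): code 1100 → (6.609,3.000)–(6.344,2.000)
cell (6,3): code 1000 → (7.000,3.286)–(6.609,3.000)
cell (7,1): code 0010 → (7.000,1.478)–(7.708,2.000)
cell (7,2): code 0011 → (7.708,2.000)–(7.422,3.000)
cell (7,3): code 0001 → (7.422,3.000)–(7.000,3.286)
total: 6 segments, chained into 1 closed loop(s), length Σ = 4.786384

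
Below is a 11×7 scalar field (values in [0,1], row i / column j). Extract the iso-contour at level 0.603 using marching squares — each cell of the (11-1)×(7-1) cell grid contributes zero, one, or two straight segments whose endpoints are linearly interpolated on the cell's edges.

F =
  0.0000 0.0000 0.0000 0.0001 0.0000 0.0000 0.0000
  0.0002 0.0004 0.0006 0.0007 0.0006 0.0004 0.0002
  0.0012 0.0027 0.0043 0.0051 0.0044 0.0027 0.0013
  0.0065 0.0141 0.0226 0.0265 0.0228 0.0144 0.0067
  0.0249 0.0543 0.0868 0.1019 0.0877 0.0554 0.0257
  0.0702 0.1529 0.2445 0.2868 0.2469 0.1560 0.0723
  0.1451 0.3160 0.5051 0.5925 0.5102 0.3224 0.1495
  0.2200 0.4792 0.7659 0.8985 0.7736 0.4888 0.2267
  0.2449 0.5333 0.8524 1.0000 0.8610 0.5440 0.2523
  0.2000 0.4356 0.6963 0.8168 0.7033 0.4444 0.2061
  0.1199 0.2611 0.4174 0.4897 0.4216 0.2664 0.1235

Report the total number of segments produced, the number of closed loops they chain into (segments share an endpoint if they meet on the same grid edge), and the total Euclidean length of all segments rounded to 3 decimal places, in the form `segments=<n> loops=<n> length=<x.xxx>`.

segments=12 loops=1 length=11.160

cell (6,1): code 0100 → (6.375,2.000)–(7.000,1.432)
cell (6,2): code 1100 → (6.034,3.000)–(6.375,2.000)
cell (6,3): code 1100 → (6.352,4.000)–(6.034,3.000)
cell (6,4): code 1000 → (7.000,4.599)–(6.352,4.000)
cell (7,1): code 0110 → (7.000,1.432)–(8.000,1.218)
cell (7,4): code 1001 → (8.000,4.814)–(7.000,4.599)
cell (8,1): code 0110 → (8.000,1.218)–(9.000,1.642)
cell (8,4): code 1001 → (9.000,4.387)–(8.000,4.814)
cell (9,1): code 0010 → (9.000,1.642)–(9.335,2.000)
cell (9,2): code 0011 → (9.335,2.000)–(9.654,3.000)
cell (9,3): code 0011 → (9.654,3.000)–(9.356,4.000)
cell (9,4): code 0001 → (9.356,4.000)–(9.000,4.387)
total: 12 segments, chained into 1 closed loop(s), length Σ = 11.160121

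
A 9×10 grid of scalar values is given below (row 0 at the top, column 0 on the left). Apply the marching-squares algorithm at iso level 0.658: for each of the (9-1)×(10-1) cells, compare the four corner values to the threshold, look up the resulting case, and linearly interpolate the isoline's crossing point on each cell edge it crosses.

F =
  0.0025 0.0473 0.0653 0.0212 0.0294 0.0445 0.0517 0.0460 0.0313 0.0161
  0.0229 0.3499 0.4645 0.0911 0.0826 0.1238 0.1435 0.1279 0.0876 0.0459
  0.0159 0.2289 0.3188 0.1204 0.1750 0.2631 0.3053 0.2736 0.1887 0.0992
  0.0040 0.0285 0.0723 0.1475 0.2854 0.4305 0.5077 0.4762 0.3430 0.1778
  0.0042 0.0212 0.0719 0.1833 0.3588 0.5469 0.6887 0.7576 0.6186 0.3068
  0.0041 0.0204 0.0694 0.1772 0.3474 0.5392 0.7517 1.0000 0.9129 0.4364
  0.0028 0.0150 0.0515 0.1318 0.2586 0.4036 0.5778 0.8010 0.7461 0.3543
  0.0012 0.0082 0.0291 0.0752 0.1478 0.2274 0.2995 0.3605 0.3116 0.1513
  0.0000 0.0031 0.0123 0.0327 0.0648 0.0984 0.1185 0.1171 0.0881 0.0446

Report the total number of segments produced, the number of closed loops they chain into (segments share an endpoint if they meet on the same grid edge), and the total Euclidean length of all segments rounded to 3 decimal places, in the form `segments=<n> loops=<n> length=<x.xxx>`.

cell (3,5): code 0100 → (3.830,6.000)–(4.000,5.783)
cell (3,6): code 1100 → (3.646,7.000)–(3.830,6.000)
cell (3,7): code 1000 → (4.000,7.717)–(3.646,7.000)
cell (4,5): code 0110 → (4.000,5.783)–(5.000,5.559)
cell (4,7): code 1101 → (4.134,8.000)–(4.000,7.717)
cell (4,8): code 1000 → (5.000,8.535)–(4.134,8.000)
cell (5,5): code 0010 → (5.000,5.559)–(5.539,6.000)
cell (5,6): code 0111 → (5.539,6.000)–(6.000,6.359)
cell (5,8): code 1001 → (6.000,8.225)–(5.000,8.535)
cell (6,6): code 0010 → (6.000,6.359)–(6.325,7.000)
cell (6,7): code 0011 → (6.325,7.000)–(6.203,8.000)
cell (6,8): code 0001 → (6.203,8.000)–(6.000,8.225)
total: 12 segments, chained into 1 closed loop(s), length Σ = 8.803694

segments=12 loops=1 length=8.804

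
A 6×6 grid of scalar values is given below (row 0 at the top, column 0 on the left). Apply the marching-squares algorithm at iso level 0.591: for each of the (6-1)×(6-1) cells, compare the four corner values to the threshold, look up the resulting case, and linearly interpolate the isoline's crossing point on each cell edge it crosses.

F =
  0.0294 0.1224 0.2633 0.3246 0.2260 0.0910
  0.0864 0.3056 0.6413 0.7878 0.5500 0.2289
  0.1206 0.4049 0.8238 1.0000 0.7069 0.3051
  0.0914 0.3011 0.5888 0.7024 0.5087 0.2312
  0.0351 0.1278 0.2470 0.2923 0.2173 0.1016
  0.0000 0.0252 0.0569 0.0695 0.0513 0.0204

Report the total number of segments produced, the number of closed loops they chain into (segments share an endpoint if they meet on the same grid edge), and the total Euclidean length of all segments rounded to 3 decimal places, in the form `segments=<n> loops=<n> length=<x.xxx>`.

cell (0,1): code 0100 → (0.867,2.000)–(1.000,1.850)
cell (0,2): code 1100 → (0.575,3.000)–(0.867,2.000)
cell (0,3): code 1000 → (1.000,3.828)–(0.575,3.000)
cell (1,1): code 0110 → (1.000,1.850)–(2.000,1.444)
cell (1,3): code 1101 → (1.261,4.000)–(1.000,3.828)
cell (1,4): code 1000 → (2.000,4.288)–(1.261,4.000)
cell (2,1): code 0010 → (2.000,1.444)–(2.991,2.000)
cell (2,2): code 0111 → (2.991,2.000)–(3.000,2.019)
cell (2,3): code 1011 → (3.000,3.575)–(2.585,4.000)
cell (2,4): code 0001 → (2.585,4.000)–(2.000,4.288)
cell (3,2): code 0010 → (3.000,2.019)–(3.272,3.000)
cell (3,3): code 0001 → (3.272,3.000)–(3.000,3.575)
total: 12 segments, chained into 1 closed loop(s), length Σ = 8.414810

segments=12 loops=1 length=8.415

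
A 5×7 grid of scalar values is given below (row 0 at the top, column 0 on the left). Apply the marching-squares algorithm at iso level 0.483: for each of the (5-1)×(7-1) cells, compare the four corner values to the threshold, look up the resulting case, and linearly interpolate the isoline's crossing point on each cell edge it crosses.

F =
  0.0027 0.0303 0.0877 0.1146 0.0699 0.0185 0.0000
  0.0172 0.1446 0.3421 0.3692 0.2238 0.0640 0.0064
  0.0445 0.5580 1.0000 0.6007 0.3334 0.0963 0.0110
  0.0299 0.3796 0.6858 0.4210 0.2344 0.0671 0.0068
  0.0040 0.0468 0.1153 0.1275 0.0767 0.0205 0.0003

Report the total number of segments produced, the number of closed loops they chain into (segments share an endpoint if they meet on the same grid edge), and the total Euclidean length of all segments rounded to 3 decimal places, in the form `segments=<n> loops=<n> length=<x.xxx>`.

segments=10 loops=1 length=7.030

cell (1,0): code 0100 → (1.819,1.000)–(2.000,0.854)
cell (1,1): code 1100 → (1.214,2.000)–(1.819,1.000)
cell (1,2): code 1100 → (1.492,3.000)–(1.214,2.000)
cell (1,3): code 1000 → (2.000,3.440)–(1.492,3.000)
cell (2,0): code 0010 → (2.000,0.854)–(2.420,1.000)
cell (2,1): code 0111 → (2.420,1.000)–(3.000,1.338)
cell (2,2): code 1011 → (3.000,2.766)–(2.655,3.000)
cell (2,3): code 0001 → (2.655,3.000)–(2.000,3.440)
cell (3,1): code 0010 → (3.000,1.338)–(3.355,2.000)
cell (3,2): code 0001 → (3.355,2.000)–(3.000,2.766)
total: 10 segments, chained into 1 closed loop(s), length Σ = 7.029798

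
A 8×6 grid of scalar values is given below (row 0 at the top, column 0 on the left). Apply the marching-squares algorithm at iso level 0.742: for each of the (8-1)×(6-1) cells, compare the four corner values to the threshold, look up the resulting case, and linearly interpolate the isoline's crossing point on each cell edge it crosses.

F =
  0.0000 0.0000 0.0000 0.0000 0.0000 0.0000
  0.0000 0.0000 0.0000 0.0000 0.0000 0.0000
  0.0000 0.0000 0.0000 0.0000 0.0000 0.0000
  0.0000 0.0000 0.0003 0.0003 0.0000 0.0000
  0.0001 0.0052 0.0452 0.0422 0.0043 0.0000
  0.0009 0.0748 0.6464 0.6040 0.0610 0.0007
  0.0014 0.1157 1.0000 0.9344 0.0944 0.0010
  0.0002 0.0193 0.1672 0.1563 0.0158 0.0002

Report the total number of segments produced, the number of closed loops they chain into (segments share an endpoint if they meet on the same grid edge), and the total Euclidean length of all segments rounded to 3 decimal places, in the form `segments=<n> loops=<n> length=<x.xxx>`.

cell (5,1): code 0100 → (5.270,2.000)–(6.000,1.708)
cell (5,2): code 1100 → (5.418,3.000)–(5.270,2.000)
cell (5,3): code 1000 → (6.000,3.229)–(5.418,3.000)
cell (6,1): code 0010 → (6.000,1.708)–(6.310,2.000)
cell (6,2): code 0011 → (6.310,2.000)–(6.247,3.000)
cell (6,3): code 0001 → (6.247,3.000)–(6.000,3.229)
total: 6 segments, chained into 1 closed loop(s), length Σ = 4.186912

segments=6 loops=1 length=4.187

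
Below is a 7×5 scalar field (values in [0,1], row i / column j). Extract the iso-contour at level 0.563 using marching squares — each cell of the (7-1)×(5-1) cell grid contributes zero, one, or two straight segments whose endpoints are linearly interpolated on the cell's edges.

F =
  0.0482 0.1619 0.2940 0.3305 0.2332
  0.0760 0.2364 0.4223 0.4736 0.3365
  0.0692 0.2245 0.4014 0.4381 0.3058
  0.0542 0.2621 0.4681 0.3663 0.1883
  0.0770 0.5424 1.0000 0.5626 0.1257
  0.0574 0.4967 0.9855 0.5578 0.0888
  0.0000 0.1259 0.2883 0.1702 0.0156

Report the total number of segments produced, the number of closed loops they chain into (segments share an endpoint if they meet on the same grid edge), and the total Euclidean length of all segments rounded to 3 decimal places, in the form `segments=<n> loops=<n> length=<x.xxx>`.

segments=6 loops=1 length=6.772

cell (3,1): code 0100 → (3.178,2.000)–(4.000,1.045)
cell (3,2): code 1000 → (4.000,2.999)–(3.178,2.000)
cell (4,1): code 0110 → (4.000,1.045)–(5.000,1.136)
cell (4,2): code 1001 → (5.000,2.988)–(4.000,2.999)
cell (5,1): code 0010 → (5.000,1.136)–(5.606,2.000)
cell (5,2): code 0001 → (5.606,2.000)–(5.000,2.988)
total: 6 segments, chained into 1 closed loop(s), length Σ = 6.771964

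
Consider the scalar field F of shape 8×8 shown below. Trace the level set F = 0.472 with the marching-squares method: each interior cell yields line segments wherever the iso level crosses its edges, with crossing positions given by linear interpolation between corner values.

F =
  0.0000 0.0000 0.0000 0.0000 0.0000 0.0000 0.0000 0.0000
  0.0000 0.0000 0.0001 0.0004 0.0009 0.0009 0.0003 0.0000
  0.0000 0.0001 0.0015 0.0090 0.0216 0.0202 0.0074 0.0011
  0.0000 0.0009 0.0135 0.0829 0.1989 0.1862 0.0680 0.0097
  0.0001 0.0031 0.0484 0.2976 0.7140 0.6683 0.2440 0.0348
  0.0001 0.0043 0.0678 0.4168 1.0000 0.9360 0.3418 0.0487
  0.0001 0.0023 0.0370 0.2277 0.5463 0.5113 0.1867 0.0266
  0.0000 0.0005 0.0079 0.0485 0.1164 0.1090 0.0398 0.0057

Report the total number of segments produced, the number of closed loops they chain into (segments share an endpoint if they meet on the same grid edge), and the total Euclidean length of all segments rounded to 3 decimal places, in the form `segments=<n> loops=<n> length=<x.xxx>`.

segments=10 loops=1 length=8.318

cell (3,3): code 0100 → (3.530,4.000)–(4.000,3.419)
cell (3,4): code 1100 → (3.593,5.000)–(3.530,4.000)
cell (3,5): code 1000 → (4.000,5.463)–(3.593,5.000)
cell (4,3): code 0110 → (4.000,3.419)–(5.000,3.095)
cell (4,5): code 1001 → (5.000,5.781)–(4.000,5.463)
cell (5,3): code 0110 → (5.000,3.095)–(6.000,3.767)
cell (5,5): code 1001 → (6.000,5.121)–(5.000,5.781)
cell (6,3): code 0010 → (6.000,3.767)–(6.173,4.000)
cell (6,4): code 0011 → (6.173,4.000)–(6.098,5.000)
cell (6,5): code 0001 → (6.098,5.000)–(6.000,5.121)
total: 10 segments, chained into 1 closed loop(s), length Σ = 8.317847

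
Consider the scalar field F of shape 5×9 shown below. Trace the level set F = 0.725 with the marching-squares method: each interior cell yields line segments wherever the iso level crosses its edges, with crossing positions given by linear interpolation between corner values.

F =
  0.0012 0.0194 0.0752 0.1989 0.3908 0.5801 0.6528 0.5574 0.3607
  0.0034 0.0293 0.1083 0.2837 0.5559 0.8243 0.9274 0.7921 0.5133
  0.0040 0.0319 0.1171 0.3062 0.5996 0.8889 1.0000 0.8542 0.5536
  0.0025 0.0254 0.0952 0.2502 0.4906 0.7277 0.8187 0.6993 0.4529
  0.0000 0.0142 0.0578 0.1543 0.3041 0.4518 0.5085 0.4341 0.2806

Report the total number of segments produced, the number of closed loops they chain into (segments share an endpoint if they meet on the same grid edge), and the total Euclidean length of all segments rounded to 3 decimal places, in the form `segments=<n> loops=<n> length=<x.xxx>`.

segments=12 loops=1 length=9.362

cell (0,4): code 0100 → (0.593,5.000)–(1.000,4.630)
cell (0,5): code 1100 → (0.263,6.000)–(0.593,5.000)
cell (0,6): code 1100 → (0.714,7.000)–(0.263,6.000)
cell (0,7): code 1000 → (1.000,7.241)–(0.714,7.000)
cell (1,4): code 0110 → (1.000,4.630)–(2.000,4.433)
cell (1,7): code 1001 → (2.000,7.430)–(1.000,7.241)
cell (2,4): code 0110 → (2.000,4.433)–(3.000,4.989)
cell (2,6): code 1011 → (3.000,6.785)–(2.834,7.000)
cell (2,7): code 0001 → (2.834,7.000)–(2.000,7.430)
cell (3,4): code 0010 → (3.000,4.989)–(3.010,5.000)
cell (3,5): code 0011 → (3.010,5.000)–(3.302,6.000)
cell (3,6): code 0001 → (3.302,6.000)–(3.000,6.785)
total: 12 segments, chained into 1 closed loop(s), length Σ = 9.362161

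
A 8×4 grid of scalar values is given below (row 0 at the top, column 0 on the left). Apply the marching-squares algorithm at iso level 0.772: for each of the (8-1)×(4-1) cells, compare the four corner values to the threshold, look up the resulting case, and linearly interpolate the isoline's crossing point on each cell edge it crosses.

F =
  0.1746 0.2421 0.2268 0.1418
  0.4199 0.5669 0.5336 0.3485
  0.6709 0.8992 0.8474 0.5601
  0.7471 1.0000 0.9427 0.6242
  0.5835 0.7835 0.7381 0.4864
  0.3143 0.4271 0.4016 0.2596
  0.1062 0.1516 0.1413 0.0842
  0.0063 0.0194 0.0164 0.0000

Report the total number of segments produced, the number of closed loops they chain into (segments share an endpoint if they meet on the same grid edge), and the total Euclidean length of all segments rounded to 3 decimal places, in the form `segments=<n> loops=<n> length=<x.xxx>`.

segments=10 loops=1 length=7.523

cell (1,0): code 0100 → (1.617,1.000)–(2.000,0.443)
cell (1,1): code 1100 → (1.760,2.000)–(1.617,1.000)
cell (1,2): code 1000 → (2.000,2.262)–(1.760,2.000)
cell (2,0): code 0110 → (2.000,0.443)–(3.000,0.098)
cell (2,2): code 1001 → (3.000,2.536)–(2.000,2.262)
cell (3,0): code 0110 → (3.000,0.098)–(4.000,0.943)
cell (3,1): code 1011 → (4.000,1.253)–(3.834,2.000)
cell (3,2): code 0001 → (3.834,2.000)–(3.000,2.536)
cell (4,0): code 0010 → (4.000,0.943)–(4.032,1.000)
cell (4,1): code 0001 → (4.032,1.000)–(4.000,1.253)
total: 10 segments, chained into 1 closed loop(s), length Σ = 7.522635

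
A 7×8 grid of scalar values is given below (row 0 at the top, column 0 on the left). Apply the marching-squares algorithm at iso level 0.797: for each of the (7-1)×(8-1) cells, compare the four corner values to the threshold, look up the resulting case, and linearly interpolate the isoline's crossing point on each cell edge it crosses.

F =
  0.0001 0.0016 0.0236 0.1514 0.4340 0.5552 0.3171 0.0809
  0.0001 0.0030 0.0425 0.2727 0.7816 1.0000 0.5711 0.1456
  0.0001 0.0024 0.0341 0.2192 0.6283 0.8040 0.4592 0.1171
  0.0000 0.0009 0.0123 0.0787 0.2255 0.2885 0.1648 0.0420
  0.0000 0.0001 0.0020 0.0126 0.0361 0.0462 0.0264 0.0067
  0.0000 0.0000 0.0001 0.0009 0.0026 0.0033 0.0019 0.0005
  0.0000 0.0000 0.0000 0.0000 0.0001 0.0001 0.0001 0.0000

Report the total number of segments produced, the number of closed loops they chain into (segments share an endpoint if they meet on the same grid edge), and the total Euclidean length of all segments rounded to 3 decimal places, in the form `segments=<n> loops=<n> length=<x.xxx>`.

cell (0,4): code 0100 → (0.544,5.000)–(1.000,4.071)
cell (0,5): code 1000 → (1.000,5.473)–(0.544,5.000)
cell (1,4): code 0110 → (1.000,4.071)–(2.000,4.960)
cell (1,5): code 1001 → (2.000,5.020)–(1.000,5.473)
cell (2,4): code 0010 → (2.000,4.960)–(2.014,5.000)
cell (2,5): code 0001 → (2.014,5.000)–(2.000,5.020)
total: 6 segments, chained into 1 closed loop(s), length Σ = 4.195780

segments=6 loops=1 length=4.196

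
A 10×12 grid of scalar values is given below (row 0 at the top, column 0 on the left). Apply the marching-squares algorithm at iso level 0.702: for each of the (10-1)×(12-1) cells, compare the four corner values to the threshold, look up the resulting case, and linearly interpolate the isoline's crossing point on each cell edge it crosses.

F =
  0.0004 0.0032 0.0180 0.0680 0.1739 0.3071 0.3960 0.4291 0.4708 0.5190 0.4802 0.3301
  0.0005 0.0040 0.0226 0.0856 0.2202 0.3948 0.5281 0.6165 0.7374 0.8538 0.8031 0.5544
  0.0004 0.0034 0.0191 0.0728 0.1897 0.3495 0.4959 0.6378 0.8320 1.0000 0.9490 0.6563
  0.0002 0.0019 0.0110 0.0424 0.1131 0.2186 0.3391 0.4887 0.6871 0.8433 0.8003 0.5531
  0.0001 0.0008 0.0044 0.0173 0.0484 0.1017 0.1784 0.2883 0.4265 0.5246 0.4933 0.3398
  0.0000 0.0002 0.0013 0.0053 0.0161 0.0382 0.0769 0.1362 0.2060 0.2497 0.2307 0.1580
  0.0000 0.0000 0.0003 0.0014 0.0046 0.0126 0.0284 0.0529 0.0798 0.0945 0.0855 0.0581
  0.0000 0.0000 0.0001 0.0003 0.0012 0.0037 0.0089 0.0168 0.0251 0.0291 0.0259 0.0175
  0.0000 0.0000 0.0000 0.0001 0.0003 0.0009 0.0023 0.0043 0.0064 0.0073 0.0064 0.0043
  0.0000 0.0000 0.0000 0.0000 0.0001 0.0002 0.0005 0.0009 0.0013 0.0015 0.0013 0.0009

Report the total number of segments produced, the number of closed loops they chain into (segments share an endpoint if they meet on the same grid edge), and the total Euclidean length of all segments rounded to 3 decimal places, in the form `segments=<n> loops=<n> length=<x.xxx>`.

cell (0,7): code 0100 → (0.867,8.000)–(1.000,7.707)
cell (0,8): code 1100 → (0.547,9.000)–(0.867,8.000)
cell (0,9): code 1100 → (0.687,10.000)–(0.547,9.000)
cell (0,10): code 1000 → (1.000,10.407)–(0.687,10.000)
cell (1,7): code 0110 → (1.000,7.707)–(2.000,7.331)
cell (1,10): code 1001 → (2.000,10.844)–(1.000,10.407)
cell (2,7): code 0010 → (2.000,7.331)–(2.897,8.000)
cell (2,8): code 0111 → (2.897,8.000)–(3.000,8.095)
cell (2,10): code 1001 → (3.000,10.398)–(2.000,10.844)
cell (3,8): code 0010 → (3.000,8.095)–(3.443,9.000)
cell (3,9): code 0011 → (3.443,9.000)–(3.320,10.000)
cell (3,10): code 0001 → (3.320,10.000)–(3.000,10.398)
total: 12 segments, chained into 1 closed loop(s), length Σ = 9.934781

segments=12 loops=1 length=9.935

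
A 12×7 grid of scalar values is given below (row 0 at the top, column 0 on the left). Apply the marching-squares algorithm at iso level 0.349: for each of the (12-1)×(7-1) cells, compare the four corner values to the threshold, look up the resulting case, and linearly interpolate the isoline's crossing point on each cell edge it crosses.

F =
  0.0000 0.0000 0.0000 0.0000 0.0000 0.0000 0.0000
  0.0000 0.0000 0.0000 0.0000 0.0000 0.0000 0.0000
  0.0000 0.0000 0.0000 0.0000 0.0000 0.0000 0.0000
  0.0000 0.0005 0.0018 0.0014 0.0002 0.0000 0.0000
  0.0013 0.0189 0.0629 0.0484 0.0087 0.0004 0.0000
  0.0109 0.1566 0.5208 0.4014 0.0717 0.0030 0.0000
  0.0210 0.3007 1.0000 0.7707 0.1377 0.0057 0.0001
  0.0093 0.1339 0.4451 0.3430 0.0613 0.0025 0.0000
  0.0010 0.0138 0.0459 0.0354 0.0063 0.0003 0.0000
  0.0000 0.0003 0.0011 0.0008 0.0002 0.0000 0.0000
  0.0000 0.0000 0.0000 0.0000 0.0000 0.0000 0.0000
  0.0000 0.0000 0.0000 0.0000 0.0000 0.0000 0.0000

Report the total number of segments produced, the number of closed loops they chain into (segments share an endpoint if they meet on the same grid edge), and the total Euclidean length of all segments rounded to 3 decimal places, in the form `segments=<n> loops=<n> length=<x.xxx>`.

segments=10 loops=1 length=7.858

cell (4,1): code 0100 → (4.625,2.000)–(5.000,1.528)
cell (4,2): code 1100 → (4.852,3.000)–(4.625,2.000)
cell (4,3): code 1000 → (5.000,3.159)–(4.852,3.000)
cell (5,1): code 0110 → (5.000,1.528)–(6.000,1.069)
cell (5,3): code 1001 → (6.000,3.666)–(5.000,3.159)
cell (6,1): code 0110 → (6.000,1.069)–(7.000,1.691)
cell (6,2): code 1011 → (7.000,2.941)–(6.986,3.000)
cell (6,3): code 0001 → (6.986,3.000)–(6.000,3.666)
cell (7,1): code 0010 → (7.000,1.691)–(7.241,2.000)
cell (7,2): code 0001 → (7.241,2.000)–(7.000,2.941)
total: 10 segments, chained into 1 closed loop(s), length Σ = 7.858453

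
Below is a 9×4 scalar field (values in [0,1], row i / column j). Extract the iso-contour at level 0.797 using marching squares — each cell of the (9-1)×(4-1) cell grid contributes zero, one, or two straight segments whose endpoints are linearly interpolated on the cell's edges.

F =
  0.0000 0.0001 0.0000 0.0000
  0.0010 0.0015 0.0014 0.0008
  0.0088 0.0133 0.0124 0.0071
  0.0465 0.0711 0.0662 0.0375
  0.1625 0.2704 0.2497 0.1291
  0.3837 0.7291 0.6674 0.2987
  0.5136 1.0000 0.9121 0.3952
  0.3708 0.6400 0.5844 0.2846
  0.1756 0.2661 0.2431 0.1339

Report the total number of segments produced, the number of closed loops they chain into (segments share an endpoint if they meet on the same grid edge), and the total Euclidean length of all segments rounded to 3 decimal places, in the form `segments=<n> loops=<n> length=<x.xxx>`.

segments=6 loops=1 length=4.556

cell (5,0): code 0100 → (5.251,1.000)–(6.000,0.583)
cell (5,1): code 1100 → (5.530,2.000)–(5.251,1.000)
cell (5,2): code 1000 → (6.000,2.223)–(5.530,2.000)
cell (6,0): code 0010 → (6.000,0.583)–(6.564,1.000)
cell (6,1): code 0011 → (6.564,1.000)–(6.351,2.000)
cell (6,2): code 0001 → (6.351,2.000)–(6.000,2.223)
total: 6 segments, chained into 1 closed loop(s), length Σ = 4.556110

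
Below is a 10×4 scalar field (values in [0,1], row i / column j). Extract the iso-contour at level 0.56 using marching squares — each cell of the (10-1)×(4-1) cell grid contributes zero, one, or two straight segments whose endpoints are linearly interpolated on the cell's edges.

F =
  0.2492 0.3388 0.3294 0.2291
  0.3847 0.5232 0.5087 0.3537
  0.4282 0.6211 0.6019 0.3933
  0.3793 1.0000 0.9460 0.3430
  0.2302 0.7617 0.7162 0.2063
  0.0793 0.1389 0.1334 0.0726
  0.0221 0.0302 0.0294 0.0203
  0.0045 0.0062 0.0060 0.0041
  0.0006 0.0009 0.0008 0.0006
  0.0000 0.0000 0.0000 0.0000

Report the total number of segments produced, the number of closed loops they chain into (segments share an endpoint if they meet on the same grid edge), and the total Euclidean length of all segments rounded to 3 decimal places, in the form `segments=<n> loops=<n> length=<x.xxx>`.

cell (1,0): code 0100 → (1.376,1.000)–(2.000,0.683)
cell (1,1): code 1100 → (1.550,2.000)–(1.376,1.000)
cell (1,2): code 1000 → (2.000,2.201)–(1.550,2.000)
cell (2,0): code 0110 → (2.000,0.683)–(3.000,0.291)
cell (2,2): code 1001 → (3.000,2.640)–(2.000,2.201)
cell (3,0): code 0110 → (3.000,0.291)–(4.000,0.621)
cell (3,2): code 1001 → (4.000,2.306)–(3.000,2.640)
cell (4,0): code 0010 → (4.000,0.621)–(4.324,1.000)
cell (4,1): code 0011 → (4.324,1.000)–(4.268,2.000)
cell (4,2): code 0001 → (4.268,2.000)–(4.000,2.306)
total: 10 segments, chained into 1 closed loop(s), length Σ = 8.388341

segments=10 loops=1 length=8.388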